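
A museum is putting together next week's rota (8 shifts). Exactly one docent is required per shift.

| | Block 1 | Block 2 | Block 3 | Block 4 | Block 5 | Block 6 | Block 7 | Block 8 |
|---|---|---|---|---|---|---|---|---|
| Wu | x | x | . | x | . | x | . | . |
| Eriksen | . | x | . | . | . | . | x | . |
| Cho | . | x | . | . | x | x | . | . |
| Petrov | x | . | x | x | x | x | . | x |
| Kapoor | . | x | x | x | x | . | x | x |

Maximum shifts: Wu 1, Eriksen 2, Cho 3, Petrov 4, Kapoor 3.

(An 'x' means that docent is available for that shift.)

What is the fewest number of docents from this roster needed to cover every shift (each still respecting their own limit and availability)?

8 slots to fill and no one can take more than 4, so at least ⌈8/4⌉ = 2 docents are needed.
Any 2 docents together have capacity at most 4+3 = 7 < 8 slots, so 2 can never suffice.
Wu, Petrov, and Kapoor alone can cover everything: Block 1→Wu, Block 2→Kapoor, Block 3→Petrov, Block 4→Kapoor, Block 5→Petrov, Block 6→Petrov, Block 7→Kapoor, Block 8→Petrov.

3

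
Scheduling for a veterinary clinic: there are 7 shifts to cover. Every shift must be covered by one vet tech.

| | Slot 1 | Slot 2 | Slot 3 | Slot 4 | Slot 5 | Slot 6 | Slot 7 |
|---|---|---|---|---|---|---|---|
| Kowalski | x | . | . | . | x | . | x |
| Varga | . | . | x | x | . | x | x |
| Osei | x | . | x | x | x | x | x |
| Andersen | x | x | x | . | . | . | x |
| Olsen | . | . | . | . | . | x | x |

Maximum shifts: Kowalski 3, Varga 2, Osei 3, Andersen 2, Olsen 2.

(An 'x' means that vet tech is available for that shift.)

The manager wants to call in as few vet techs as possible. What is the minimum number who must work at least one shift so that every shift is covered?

3

7 slots to fill and no one can take more than 3, so at least ⌈7/3⌉ = 3 vet techs are needed.
Kowalski, Varga, and Andersen alone can cover everything: Slot 1→Kowalski, Slot 2→Andersen, Slot 3→Andersen, Slot 4→Varga, Slot 5→Kowalski, Slot 6→Varga, Slot 7→Kowalski.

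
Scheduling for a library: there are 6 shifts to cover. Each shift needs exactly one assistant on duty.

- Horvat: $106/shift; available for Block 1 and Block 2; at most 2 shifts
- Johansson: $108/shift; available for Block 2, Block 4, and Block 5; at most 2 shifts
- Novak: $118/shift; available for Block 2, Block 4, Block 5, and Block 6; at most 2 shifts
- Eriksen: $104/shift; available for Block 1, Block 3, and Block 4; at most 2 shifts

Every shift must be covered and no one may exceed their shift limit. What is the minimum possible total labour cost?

$646

Block 3 can only be covered by Eriksen, so that assignment is forced.
Block 6 can only be covered by Novak, so that assignment is forced.
Picking the cheapest available assistant for each shift independently would cost $644, but that ignores the shift limits.
An optimal schedule: Block 1→Horvat, Block 2→Horvat, Block 3→Eriksen, Block 4→Eriksen, Block 5→Johansson, Block 6→Novak.
Total: 106 + 106 + 104 + 104 + 108 + 118 = $646.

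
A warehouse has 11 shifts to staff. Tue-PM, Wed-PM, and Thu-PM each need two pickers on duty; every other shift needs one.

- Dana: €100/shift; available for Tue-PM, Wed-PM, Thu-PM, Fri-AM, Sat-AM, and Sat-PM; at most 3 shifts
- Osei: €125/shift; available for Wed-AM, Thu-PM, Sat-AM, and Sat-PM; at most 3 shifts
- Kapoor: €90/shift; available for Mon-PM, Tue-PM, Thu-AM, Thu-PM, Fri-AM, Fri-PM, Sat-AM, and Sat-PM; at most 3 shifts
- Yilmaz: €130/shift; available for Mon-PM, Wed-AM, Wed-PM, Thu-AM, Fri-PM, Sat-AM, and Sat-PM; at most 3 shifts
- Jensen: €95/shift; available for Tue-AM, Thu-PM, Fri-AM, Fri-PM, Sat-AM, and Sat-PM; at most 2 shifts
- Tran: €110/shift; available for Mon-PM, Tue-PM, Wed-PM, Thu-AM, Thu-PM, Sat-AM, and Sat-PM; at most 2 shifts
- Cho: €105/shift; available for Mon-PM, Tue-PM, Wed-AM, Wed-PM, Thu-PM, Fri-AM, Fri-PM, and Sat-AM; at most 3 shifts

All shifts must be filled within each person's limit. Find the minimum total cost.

€1420

Tue-AM can only be covered by Jensen, so that assignment is forced.
Picking the cheapest available picker for each shift independently would cost €1320, but that ignores the shift limits.
An optimal schedule: Mon-PM→Kapoor, Tue-AM→Jensen, Tue-PM→Dana+Cho, Wed-AM→Cho, Wed-PM→Dana+Cho, Thu-AM→Kapoor, Thu-PM→Tran+Osei, Fri-AM→Kapoor, Fri-PM→Jensen, Sat-AM→Tran, Sat-PM→Dana.
Total: 90 + 95 + 100 + 105 + 105 + 100 + 105 + 90 + 110 + 125 + 90 + 95 + 110 + 100 = €1420.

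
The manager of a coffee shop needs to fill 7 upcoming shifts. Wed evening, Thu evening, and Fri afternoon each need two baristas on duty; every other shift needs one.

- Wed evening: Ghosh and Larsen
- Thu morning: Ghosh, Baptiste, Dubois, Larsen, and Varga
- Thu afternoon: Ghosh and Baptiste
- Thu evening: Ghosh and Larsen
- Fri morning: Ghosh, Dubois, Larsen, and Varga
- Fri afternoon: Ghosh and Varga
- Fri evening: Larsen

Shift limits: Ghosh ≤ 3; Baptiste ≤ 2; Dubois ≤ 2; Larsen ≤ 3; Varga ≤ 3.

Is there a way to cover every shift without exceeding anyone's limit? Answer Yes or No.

Wed evening can only be covered by Ghosh and Larsen, so that assignment is forced.
Thu evening can only be covered by Ghosh and Larsen, so that assignment is forced.
Fri afternoon can only be covered by Ghosh and Varga, so that assignment is forced.
One valid schedule: Wed evening→Ghosh+Larsen, Thu morning→Baptiste, Thu afternoon→Baptiste, Thu evening→Ghosh+Larsen, Fri morning→Dubois, Fri afternoon→Ghosh+Varga, Fri evening→Larsen.
Loads: Ghosh 3/3, Baptiste 2/2, Dubois 1/2, Larsen 3/3, Varga 1/3 — all within limits.

Yes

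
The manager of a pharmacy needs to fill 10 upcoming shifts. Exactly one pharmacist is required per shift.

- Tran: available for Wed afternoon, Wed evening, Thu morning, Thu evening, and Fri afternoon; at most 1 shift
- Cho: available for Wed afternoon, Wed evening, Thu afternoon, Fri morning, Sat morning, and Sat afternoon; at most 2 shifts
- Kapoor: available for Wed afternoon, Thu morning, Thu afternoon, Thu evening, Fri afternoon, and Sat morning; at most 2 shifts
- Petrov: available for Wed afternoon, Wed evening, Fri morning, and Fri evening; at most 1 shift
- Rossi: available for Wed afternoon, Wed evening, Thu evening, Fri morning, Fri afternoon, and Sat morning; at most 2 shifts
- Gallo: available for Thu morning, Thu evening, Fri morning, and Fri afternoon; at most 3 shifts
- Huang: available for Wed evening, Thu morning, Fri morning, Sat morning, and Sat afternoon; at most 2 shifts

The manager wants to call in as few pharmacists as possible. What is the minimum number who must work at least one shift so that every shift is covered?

10 slots to fill and no one can take more than 3, so at least ⌈10/3⌉ = 4 pharmacists are needed.
Any 4 pharmacists together have capacity at most 3+2+2+2 = 9 < 10 slots, so 4 can never suffice.
Cho, Kapoor, Petrov, Rossi, and Gallo alone can cover everything: Wed afternoon→Rossi, Wed evening→Rossi, Thu morning→Kapoor, Thu afternoon→Cho, Thu evening→Gallo, Fri morning→Gallo, Fri afternoon→Gallo, Fri evening→Petrov, Sat morning→Kapoor, Sat afternoon→Cho.

5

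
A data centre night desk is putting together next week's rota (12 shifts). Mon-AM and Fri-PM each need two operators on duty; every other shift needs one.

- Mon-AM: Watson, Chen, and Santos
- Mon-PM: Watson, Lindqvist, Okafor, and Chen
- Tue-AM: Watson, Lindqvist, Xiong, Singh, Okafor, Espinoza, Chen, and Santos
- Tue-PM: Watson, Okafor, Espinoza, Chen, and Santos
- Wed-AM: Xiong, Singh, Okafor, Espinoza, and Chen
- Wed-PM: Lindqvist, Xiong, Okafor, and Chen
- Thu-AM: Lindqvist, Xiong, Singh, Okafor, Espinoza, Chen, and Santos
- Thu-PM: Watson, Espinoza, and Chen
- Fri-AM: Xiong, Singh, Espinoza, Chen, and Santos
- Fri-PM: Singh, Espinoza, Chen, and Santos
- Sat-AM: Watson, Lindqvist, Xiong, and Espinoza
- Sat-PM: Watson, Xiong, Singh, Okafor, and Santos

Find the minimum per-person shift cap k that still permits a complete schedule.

With 8 operators and 14 worker-slots to fill, someone must work at least ⌈14/8⌉ = 2 shifts, so k ≥ 2.
k = 2 works: Mon-AM→Watson+Chen, Mon-PM→Lindqvist, Tue-AM→Espinoza, Tue-PM→Okafor, Wed-AM→Xiong, Wed-PM→Lindqvist, Thu-AM→Okafor, Thu-PM→Watson, Fri-AM→Singh, Fri-PM→Espinoza+Chen, Sat-AM→Xiong, Sat-PM→Singh.
Loads: Watson 2, Lindqvist 2, Xiong 2, Singh 2, Okafor 2, Espinoza 2, Chen 2, Santos 0 — all ≤ 2.

2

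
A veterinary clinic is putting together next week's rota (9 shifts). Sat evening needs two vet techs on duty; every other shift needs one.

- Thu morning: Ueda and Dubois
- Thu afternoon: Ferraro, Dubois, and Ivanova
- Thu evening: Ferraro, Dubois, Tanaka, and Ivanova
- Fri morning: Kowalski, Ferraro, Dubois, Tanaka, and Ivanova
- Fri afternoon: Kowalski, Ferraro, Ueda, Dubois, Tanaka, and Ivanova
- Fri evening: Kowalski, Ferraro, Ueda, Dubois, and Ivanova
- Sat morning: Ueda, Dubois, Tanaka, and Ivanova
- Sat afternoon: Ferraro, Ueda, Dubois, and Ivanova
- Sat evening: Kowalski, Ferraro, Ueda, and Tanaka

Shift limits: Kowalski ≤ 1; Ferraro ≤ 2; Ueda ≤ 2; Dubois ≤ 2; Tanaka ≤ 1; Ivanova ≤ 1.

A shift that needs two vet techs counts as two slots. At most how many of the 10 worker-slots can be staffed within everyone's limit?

Total capacity across all vet techs is 1+2+2+2+1+1 = 9, and 10 slots are needed, so at most 9 can be filled.
An assignment achieving 9: Thu morning→Ueda, Thu afternoon→Ferraro, Thu evening→Ferraro, Fri morning→Dubois, Fri evening→Ivanova, Sat morning→Ueda, Sat afternoon→Dubois, Sat evening→Kowalski+Tanaka.
Loads: Kowalski 1/1, Ferraro 2/2, Ueda 2/2, Dubois 2/2, Tanaka 1/1, Ivanova 1/1.

9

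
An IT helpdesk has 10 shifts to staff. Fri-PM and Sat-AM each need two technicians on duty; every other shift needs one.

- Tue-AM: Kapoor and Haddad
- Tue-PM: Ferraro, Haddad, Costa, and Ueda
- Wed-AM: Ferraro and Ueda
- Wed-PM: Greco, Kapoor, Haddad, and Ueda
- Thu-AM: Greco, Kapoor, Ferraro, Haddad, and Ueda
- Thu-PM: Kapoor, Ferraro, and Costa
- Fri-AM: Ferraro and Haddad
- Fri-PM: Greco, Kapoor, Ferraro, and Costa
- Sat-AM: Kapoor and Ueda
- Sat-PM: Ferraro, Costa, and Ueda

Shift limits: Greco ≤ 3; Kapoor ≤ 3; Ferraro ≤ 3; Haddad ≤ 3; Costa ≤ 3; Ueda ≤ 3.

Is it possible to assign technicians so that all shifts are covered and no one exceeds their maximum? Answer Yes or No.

Yes

Sat-AM can only be covered by Kapoor and Ueda, so that assignment is forced.
One valid schedule: Tue-AM→Kapoor, Tue-PM→Haddad, Wed-AM→Ferraro, Wed-PM→Greco, Thu-AM→Greco, Thu-PM→Kapoor, Fri-AM→Ferraro, Fri-PM→Greco+Costa, Sat-AM→Kapoor+Ueda, Sat-PM→Ferraro.
Loads: Greco 3/3, Kapoor 3/3, Ferraro 3/3, Haddad 1/3, Costa 1/3, Ueda 1/3 — all within limits.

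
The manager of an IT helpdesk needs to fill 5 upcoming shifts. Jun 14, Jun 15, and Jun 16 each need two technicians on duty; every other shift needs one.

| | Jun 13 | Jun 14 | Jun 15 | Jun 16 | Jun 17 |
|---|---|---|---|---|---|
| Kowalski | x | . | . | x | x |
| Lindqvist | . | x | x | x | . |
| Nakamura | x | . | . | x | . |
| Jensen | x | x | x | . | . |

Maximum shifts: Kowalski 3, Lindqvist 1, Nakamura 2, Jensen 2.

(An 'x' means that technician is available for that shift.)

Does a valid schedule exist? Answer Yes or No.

No

Total capacity is 8 and 8 slots are needed, so capacity alone doesn't rule it out.
Shifts {Jun 14, Jun 15} need 4 worker-slots in total, but the technicians available for any of those shifts (Lindqvist and Jensen) can supply at most 3 among them. So no valid schedule exists.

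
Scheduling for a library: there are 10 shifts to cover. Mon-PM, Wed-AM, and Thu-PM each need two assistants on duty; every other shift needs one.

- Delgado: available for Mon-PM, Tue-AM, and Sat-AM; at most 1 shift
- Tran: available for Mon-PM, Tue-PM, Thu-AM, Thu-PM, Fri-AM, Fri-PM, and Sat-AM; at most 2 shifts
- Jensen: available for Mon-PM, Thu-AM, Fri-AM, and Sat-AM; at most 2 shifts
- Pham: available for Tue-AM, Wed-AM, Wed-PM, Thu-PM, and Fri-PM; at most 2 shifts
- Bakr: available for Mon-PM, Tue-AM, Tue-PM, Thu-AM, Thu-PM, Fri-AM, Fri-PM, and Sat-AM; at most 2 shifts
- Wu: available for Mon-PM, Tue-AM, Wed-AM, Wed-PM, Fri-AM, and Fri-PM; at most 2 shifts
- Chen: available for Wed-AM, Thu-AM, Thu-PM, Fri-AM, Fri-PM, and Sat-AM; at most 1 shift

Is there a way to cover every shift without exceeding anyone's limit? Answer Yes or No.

No

Total capacity is 1+2+2+2+2+2+1 = 12 but 13 worker-slots are needed — infeasible.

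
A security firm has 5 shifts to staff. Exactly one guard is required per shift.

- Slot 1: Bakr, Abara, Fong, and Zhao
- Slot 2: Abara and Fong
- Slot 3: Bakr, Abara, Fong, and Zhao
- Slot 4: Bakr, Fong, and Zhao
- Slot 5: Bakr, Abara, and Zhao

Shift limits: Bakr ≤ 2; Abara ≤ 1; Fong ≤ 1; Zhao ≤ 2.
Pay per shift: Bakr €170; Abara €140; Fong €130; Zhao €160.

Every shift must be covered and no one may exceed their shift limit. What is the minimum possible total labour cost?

Picking the cheapest available guard for each shift independently would cost €660, but that ignores the shift limits.
An optimal schedule: Slot 1→Zhao, Slot 2→Fong, Slot 3→Bakr, Slot 4→Zhao, Slot 5→Abara.
Total: 160 + 130 + 170 + 160 + 140 = €760.

€760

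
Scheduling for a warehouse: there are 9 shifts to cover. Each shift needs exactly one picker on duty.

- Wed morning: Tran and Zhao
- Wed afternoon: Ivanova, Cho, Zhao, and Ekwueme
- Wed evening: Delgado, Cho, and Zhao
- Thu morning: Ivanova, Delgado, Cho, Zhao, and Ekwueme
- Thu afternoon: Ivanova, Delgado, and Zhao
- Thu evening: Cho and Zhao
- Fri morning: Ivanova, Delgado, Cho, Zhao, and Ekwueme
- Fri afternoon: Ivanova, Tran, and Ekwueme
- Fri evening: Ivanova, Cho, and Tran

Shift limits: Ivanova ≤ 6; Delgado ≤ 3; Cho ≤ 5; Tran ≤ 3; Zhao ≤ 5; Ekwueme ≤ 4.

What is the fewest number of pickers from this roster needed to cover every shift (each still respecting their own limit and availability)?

9 slots to fill and no one can take more than 6, so at least ⌈9/6⌉ = 2 pickers are needed.
Ivanova and Zhao alone can cover everything: Wed morning→Zhao, Wed afternoon→Ivanova, Wed evening→Zhao, Thu morning→Ivanova, Thu afternoon→Ivanova, Thu evening→Zhao, Fri morning→Ivanova, Fri afternoon→Ivanova, Fri evening→Ivanova.

2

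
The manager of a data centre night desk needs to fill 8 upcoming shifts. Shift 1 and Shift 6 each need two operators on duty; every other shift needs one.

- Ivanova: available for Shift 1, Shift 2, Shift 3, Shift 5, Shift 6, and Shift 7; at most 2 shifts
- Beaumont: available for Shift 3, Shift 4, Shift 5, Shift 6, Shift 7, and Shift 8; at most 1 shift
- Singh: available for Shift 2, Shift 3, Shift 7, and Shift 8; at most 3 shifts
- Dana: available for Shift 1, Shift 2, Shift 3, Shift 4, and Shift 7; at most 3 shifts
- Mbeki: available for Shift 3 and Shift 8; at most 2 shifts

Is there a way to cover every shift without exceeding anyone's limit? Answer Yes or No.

Total capacity is 11 and 10 slots are needed, so capacity alone doesn't rule it out.
Shifts {Shift 1, Shift 5, Shift 6} need 5 worker-slots in total, but the operators available for any of those shifts (Ivanova, Beaumont, and Dana) can supply at most 4 among them. So no valid schedule exists.

No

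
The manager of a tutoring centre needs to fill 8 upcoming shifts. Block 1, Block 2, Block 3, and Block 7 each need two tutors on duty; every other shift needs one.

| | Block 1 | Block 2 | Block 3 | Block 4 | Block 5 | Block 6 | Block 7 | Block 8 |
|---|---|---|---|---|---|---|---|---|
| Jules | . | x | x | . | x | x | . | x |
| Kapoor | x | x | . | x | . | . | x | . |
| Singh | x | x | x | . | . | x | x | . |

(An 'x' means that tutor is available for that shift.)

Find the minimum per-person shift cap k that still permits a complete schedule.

With 3 tutors and 12 worker-slots to fill, someone must work at least ⌈12/3⌉ = 4 shifts, so k ≥ 4.
k = 4 works: Block 1→Kapoor+Singh, Block 2→Kapoor+Singh, Block 3→Jules+Singh, Block 4→Kapoor, Block 5→Jules, Block 6→Jules, Block 7→Kapoor+Singh, Block 8→Jules.
Loads: Jules 4, Kapoor 4, Singh 4 — all ≤ 4.

4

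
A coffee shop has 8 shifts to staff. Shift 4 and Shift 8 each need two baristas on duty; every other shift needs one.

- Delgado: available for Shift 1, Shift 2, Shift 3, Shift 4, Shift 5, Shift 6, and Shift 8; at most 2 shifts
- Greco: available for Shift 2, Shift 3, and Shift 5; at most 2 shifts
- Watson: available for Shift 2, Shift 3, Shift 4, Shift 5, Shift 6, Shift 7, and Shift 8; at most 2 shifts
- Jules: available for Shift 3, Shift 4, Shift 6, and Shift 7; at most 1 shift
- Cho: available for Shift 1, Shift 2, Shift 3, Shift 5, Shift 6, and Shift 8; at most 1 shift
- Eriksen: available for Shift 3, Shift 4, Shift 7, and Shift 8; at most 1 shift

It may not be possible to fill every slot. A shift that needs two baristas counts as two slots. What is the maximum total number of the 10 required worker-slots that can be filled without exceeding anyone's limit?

9

Total capacity across all baristas is 2+2+2+1+1+1 = 9, and 10 slots are needed, so at most 9 can be filled.
An assignment achieving 9: Shift 1→Delgado, Shift 2→Delgado, Shift 3→Greco, Shift 4→Watson+Jules, Shift 5→Greco, Shift 6→Cho, Shift 7→Watson, Shift 8→Eriksen.
Loads: Delgado 2/2, Greco 2/2, Watson 2/2, Jules 1/1, Cho 1/1, Eriksen 1/1.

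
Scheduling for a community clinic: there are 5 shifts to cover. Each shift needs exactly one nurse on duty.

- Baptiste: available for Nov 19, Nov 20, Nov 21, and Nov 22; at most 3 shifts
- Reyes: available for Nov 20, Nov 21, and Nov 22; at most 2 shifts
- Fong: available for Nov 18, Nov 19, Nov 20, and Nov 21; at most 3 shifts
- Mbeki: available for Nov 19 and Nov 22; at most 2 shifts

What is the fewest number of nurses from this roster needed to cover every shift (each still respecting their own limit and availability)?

5 slots to fill and no one can take more than 3, so at least ⌈5/3⌉ = 2 nurses are needed.
Baptiste and Fong alone can cover everything: Nov 18→Fong, Nov 19→Baptiste, Nov 20→Baptiste, Nov 21→Fong, Nov 22→Baptiste.

2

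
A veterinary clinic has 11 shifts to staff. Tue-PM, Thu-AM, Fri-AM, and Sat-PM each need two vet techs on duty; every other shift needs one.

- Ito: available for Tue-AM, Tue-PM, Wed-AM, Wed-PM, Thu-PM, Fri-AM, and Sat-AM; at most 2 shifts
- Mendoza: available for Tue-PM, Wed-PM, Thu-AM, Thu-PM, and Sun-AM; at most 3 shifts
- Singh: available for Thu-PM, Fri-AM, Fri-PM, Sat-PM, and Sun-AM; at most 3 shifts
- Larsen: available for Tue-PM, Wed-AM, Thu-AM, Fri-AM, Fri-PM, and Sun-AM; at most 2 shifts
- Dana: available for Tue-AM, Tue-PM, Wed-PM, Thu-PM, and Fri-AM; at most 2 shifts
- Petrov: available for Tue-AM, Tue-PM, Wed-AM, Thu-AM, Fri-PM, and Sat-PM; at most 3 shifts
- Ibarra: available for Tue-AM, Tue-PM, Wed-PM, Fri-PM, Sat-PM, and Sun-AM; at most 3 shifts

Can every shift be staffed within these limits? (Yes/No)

Sat-AM can only be covered by Ito, so that assignment is forced.
One valid schedule: Tue-AM→Dana, Tue-PM→Petrov+Ibarra, Wed-AM→Ito, Wed-PM→Mendoza, Thu-AM→Mendoza+Larsen, Thu-PM→Mendoza, Fri-AM→Larsen+Dana, Fri-PM→Singh, Sat-AM→Ito, Sat-PM→Singh+Petrov, Sun-AM→Singh.
Loads: Ito 2/2, Mendoza 3/3, Singh 3/3, Larsen 2/2, Dana 2/2, Petrov 2/3, Ibarra 1/3 — all within limits.

Yes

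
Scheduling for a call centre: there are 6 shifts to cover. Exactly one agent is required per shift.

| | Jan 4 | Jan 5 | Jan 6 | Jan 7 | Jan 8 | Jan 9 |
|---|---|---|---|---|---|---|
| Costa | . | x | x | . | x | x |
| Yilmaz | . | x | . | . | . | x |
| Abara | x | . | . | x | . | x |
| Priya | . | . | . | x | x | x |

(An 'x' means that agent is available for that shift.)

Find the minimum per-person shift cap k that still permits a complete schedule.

2

With 4 agents and 6 worker-slots to fill, someone must work at least ⌈6/4⌉ = 2 shifts, so k ≥ 2.
k = 2 works: Jan 4→Abara, Jan 5→Costa, Jan 6→Costa, Jan 7→Abara, Jan 8→Priya, Jan 9→Yilmaz.
Loads: Costa 2, Yilmaz 1, Abara 2, Priya 1 — all ≤ 2.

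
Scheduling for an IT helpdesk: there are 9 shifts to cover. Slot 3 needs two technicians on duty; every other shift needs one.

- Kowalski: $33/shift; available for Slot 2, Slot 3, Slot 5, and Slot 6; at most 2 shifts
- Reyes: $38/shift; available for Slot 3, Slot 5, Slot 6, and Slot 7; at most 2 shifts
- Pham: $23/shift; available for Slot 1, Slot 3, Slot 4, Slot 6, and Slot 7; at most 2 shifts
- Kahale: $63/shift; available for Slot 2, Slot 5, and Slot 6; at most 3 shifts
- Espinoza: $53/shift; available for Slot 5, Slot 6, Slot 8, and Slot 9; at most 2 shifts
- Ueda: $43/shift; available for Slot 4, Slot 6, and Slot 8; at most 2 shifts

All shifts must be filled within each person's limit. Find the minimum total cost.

Slot 1 can only be covered by Pham, so that assignment is forced.
Slot 9 can only be covered by Espinoza, so that assignment is forced.
Picking the cheapest available technician for each shift independently would cost $310, but that ignores the shift limits.
An optimal schedule: Slot 1→Pham, Slot 2→Kowalski, Slot 3→Kowalski+Reyes, Slot 4→Pham, Slot 5→Espinoza, Slot 6→Ueda, Slot 7→Reyes, Slot 8→Ueda, Slot 9→Espinoza.
Total: 23 + 33 + 33 + 38 + 23 + 53 + 43 + 38 + 43 + 53 = $380.

$380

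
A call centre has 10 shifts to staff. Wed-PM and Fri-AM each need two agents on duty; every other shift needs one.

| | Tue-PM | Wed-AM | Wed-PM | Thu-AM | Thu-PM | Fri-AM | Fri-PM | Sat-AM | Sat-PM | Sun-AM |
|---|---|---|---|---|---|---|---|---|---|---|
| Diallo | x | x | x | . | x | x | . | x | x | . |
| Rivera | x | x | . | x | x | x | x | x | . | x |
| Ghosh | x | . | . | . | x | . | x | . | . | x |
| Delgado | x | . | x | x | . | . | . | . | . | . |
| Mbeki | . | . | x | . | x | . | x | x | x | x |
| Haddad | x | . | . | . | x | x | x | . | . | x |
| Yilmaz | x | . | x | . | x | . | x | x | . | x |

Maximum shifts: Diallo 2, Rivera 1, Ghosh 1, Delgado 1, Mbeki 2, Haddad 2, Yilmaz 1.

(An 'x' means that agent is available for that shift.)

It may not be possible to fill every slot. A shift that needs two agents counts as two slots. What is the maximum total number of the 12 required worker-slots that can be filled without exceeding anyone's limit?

10

Total capacity across all agents is 2+1+1+1+2+2+1 = 10, and 12 slots are needed, so at most 10 can be filled.
An assignment achieving 10: Tue-PM→Yilmaz, Wed-AM→Diallo, Wed-PM→Delgado+Mbeki, Thu-AM→Rivera, Fri-AM→Haddad, Fri-PM→Ghosh, Sat-AM→Mbeki, Sat-PM→Diallo, Sun-AM→Haddad.
Loads: Diallo 2/2, Rivera 1/1, Ghosh 1/1, Delgado 1/1, Mbeki 2/2, Haddad 2/2, Yilmaz 1/1.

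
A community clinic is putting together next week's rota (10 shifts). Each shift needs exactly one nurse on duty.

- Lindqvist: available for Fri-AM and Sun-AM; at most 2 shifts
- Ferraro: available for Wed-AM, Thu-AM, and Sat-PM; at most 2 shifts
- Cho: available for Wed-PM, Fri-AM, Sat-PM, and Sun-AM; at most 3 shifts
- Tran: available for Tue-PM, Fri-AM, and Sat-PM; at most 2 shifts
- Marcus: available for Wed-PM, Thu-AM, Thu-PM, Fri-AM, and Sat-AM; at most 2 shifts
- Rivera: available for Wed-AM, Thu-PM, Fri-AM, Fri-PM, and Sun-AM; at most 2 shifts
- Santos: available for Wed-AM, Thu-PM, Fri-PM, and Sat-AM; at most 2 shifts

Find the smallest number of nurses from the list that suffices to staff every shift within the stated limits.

5

10 slots to fill and no one can take more than 3, so at least ⌈10/3⌉ = 4 nurses are needed.
Any 4 nurses together have capacity at most 3+2+2+2 = 9 < 10 slots, so 4 can never suffice.
Lindqvist, Ferraro, Tran, Marcus, and Rivera alone can cover everything: Tue-PM→Tran, Wed-AM→Ferraro, Wed-PM→Marcus, Thu-AM→Ferraro, Thu-PM→Rivera, Fri-AM→Lindqvist, Fri-PM→Rivera, Sat-AM→Marcus, Sat-PM→Tran, Sun-AM→Lindqvist.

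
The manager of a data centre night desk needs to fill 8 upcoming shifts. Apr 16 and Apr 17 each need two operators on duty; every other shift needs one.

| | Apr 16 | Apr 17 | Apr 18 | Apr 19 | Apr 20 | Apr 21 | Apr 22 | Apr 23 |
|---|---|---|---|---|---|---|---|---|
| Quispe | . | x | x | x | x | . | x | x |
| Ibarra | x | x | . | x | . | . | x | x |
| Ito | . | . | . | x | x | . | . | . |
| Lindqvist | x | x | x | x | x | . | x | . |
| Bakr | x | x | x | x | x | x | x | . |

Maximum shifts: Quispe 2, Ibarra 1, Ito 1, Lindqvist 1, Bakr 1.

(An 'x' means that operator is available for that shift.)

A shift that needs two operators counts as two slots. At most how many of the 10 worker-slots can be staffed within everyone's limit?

Total capacity across all operators is 2+1+1+1+1 = 6, and 10 slots are needed, so at most 6 can be filled.
An assignment achieving 6: Apr 16→Ibarra+Lindqvist, Apr 18→Quispe, Apr 20→Ito, Apr 21→Bakr, Apr 23→Quispe.
Loads: Quispe 2/2, Ibarra 1/1, Ito 1/1, Lindqvist 1/1, Bakr 1/1.

6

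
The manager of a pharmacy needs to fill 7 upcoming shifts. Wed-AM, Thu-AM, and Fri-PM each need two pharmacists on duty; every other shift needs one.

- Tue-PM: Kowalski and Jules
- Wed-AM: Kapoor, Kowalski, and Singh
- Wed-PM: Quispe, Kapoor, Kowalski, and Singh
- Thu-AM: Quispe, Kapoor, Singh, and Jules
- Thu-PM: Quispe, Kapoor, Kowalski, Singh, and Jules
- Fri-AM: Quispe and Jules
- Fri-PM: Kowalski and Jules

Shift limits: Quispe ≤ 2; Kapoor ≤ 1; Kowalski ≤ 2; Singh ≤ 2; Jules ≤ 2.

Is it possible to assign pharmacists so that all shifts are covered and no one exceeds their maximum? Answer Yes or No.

Total capacity is 2+1+2+2+2 = 9 but 10 worker-slots are needed — infeasible.

No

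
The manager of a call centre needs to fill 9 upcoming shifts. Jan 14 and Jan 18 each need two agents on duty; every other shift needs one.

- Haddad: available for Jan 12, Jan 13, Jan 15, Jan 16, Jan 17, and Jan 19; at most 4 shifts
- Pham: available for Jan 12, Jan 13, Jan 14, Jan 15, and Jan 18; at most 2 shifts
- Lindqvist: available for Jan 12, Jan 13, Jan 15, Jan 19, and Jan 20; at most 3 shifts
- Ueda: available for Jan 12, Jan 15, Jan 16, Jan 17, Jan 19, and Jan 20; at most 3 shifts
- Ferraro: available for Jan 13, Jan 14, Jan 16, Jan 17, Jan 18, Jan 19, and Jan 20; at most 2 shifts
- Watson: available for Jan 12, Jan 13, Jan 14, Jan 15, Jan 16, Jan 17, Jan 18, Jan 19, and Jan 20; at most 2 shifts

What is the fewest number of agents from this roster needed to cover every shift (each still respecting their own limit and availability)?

4

11 slots to fill and no one can take more than 4, so at least ⌈11/4⌉ = 3 agents are needed.
Any 3 agents together have capacity at most 4+3+3 = 10 < 11 slots, so 3 can never suffice.
Haddad, Pham, Lindqvist, and Ferraro alone can cover everything: Jan 12→Haddad, Jan 13→Lindqvist, Jan 14→Pham+Ferraro, Jan 15→Haddad, Jan 16→Haddad, Jan 17→Haddad, Jan 18→Pham+Ferraro, Jan 19→Lindqvist, Jan 20→Lindqvist.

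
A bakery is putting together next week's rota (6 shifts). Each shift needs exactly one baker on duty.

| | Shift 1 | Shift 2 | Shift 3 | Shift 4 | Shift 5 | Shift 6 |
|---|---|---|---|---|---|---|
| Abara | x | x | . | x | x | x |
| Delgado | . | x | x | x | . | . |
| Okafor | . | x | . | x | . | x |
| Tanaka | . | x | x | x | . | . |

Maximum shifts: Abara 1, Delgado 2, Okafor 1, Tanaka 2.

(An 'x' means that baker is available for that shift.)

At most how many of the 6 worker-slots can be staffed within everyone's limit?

Total capacity across all bakers is 1+2+1+2 = 6, and 6 slots are needed, so at most 6 can be filled.
Shifts {Shift 1, Shift 5} need 2 slots but only Abara are available for them, supplying at most 1 — so at least 1 slot must go unfilled.
An assignment achieving 5: Shift 1→Abara, Shift 2→Delgado, Shift 3→Delgado, Shift 4→Tanaka, Shift 6→Okafor.
Loads: Abara 1/1, Delgado 2/2, Okafor 1/1, Tanaka 1/2.

5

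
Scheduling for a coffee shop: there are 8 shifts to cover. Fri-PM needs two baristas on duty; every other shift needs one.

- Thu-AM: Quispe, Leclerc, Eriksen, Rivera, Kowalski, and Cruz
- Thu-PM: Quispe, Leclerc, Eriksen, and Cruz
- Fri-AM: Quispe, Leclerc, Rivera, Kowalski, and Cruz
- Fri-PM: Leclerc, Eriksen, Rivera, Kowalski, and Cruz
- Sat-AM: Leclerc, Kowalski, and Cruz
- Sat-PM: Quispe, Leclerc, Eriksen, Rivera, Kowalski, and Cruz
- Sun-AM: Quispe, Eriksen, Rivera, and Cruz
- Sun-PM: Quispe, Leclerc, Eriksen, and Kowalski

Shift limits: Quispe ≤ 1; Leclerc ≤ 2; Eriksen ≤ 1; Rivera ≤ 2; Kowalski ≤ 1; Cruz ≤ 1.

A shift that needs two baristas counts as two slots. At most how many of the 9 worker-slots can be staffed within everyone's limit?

Total capacity across all baristas is 1+2+1+2+1+1 = 8, and 9 slots are needed, so at most 8 can be filled.
An assignment achieving 8: Thu-AM→Cruz, Thu-PM→Quispe, Fri-AM→Rivera, Fri-PM→Rivera+Kowalski, Sat-AM→Leclerc, Sun-AM→Eriksen, Sun-PM→Leclerc.
Loads: Quispe 1/1, Leclerc 2/2, Eriksen 1/1, Rivera 2/2, Kowalski 1/1, Cruz 1/1.

8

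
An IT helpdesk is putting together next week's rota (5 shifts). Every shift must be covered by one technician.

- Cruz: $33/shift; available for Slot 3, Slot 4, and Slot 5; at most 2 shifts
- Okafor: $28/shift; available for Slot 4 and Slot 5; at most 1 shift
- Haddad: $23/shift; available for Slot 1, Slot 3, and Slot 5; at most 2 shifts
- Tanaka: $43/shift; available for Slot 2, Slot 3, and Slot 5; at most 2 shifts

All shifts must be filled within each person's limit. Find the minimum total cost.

$150

Slot 1 can only be covered by Haddad, so that assignment is forced.
Slot 2 can only be covered by Tanaka, so that assignment is forced.
Picking the cheapest available technician for each shift independently would cost $140, but that ignores the shift limits.
An optimal schedule: Slot 1→Haddad, Slot 2→Tanaka, Slot 3→Haddad, Slot 4→Okafor, Slot 5→Cruz.
Total: 23 + 43 + 23 + 28 + 33 = $150.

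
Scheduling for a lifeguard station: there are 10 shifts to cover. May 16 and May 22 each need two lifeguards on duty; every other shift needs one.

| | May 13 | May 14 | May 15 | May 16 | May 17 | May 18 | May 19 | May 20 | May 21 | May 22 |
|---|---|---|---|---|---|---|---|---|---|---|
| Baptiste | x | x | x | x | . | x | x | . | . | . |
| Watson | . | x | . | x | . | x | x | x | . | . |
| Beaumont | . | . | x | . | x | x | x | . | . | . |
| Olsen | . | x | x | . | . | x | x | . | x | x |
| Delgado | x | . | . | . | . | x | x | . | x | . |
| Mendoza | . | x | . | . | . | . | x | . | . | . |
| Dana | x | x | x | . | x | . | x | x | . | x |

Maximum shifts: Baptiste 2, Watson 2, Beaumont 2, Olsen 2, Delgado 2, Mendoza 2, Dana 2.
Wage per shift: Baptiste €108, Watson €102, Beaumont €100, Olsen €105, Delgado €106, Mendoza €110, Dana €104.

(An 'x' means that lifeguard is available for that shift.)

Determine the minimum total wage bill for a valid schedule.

May 16 can only be covered by Baptiste and Watson, so that assignment is forced.
May 22 can only be covered by Olsen and Dana, so that assignment is forced.
Picking the cheapest available lifeguard for each shift independently would cost €1232, but that ignores the shift limits.
An optimal schedule: May 13→Dana, May 14→Baptiste, May 15→Beaumont, May 16→Watson+Baptiste, May 17→Beaumont, May 18→Delgado, May 19→Delgado, May 20→Watson, May 21→Olsen, May 22→Dana+Olsen.
Total: 104 + 108 + 100 + 102 + 108 + 100 + 106 + 106 + 102 + 105 + 104 + 105 = €1250.

€1250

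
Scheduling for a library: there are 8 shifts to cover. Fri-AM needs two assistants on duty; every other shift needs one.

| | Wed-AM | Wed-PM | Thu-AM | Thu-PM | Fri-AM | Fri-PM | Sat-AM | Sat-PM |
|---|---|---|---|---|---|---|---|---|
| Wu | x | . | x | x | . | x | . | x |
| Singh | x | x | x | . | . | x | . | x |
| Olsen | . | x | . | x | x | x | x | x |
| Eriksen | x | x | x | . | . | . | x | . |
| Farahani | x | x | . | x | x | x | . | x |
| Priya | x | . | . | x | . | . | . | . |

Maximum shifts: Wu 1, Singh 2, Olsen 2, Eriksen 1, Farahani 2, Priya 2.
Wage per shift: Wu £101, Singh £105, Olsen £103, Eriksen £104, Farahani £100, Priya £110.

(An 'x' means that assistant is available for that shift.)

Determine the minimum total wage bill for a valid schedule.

Fri-AM can only be covered by Olsen and Farahani, so that assignment is forced.
Picking the cheapest available assistant for each shift independently would cost £907, but that ignores the shift limits.
An optimal schedule: Wed-AM→Eriksen, Wed-PM→Singh, Thu-AM→Wu, Thu-PM→Priya, Fri-AM→Olsen+Farahani, Fri-PM→Singh, Sat-AM→Olsen, Sat-PM→Farahani.
Total: 104 + 105 + 101 + 110 + 103 + 100 + 105 + 103 + 100 = £931.

£931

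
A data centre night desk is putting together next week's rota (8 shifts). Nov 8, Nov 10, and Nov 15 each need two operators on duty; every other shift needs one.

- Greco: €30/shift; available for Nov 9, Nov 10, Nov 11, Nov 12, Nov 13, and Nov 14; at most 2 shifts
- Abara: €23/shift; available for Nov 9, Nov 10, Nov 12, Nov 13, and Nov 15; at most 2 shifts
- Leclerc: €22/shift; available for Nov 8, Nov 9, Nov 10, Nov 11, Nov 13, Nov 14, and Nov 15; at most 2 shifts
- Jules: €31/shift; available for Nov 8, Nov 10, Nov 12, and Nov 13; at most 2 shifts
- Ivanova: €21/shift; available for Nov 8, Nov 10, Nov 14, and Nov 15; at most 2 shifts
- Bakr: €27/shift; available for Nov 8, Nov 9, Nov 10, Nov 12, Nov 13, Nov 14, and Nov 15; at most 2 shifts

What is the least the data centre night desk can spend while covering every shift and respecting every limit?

€277

Picking the cheapest available operator for each shift independently would cost €239, but that ignores the shift limits.
An optimal schedule: Nov 8→Ivanova+Bakr, Nov 9→Leclerc, Nov 10→Greco+Jules, Nov 11→Leclerc, Nov 12→Abara, Nov 13→Greco, Nov 14→Ivanova, Nov 15→Abara+Bakr.
Total: 21 + 27 + 22 + 30 + 31 + 22 + 23 + 30 + 21 + 23 + 27 = €277.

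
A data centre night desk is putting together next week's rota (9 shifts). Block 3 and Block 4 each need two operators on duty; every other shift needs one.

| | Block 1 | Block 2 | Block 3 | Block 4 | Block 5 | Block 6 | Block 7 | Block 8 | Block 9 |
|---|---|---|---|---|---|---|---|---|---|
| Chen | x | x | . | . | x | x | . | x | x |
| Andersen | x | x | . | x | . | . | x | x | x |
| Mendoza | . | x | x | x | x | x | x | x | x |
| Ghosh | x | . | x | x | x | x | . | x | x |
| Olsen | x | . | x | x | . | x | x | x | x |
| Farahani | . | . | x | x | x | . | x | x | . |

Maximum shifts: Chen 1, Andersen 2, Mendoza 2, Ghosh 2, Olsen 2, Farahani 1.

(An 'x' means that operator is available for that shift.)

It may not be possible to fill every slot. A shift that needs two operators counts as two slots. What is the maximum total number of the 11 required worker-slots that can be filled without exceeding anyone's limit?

10

Total capacity across all operators is 1+2+2+2+2+1 = 10, and 11 slots are needed, so at most 10 can be filled.
An assignment achieving 10: Block 1→Andersen, Block 2→Chen, Block 3→Mendoza+Ghosh, Block 4→Olsen+Farahani, Block 5→Mendoza, Block 6→Ghosh, Block 7→Andersen, Block 9→Olsen.
Loads: Chen 1/1, Andersen 2/2, Mendoza 2/2, Ghosh 2/2, Olsen 2/2, Farahani 1/1.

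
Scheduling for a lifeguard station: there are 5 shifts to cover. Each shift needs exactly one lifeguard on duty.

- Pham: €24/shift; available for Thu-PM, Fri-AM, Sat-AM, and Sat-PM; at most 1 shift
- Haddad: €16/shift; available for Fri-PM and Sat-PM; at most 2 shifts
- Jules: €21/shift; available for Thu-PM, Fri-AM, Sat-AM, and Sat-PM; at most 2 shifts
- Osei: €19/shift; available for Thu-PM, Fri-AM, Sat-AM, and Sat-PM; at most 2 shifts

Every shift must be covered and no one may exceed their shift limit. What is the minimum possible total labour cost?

Fri-PM can only be covered by Haddad, so that assignment is forced.
Picking the cheapest available lifeguard for each shift independently would cost €89, but that ignores the shift limits.
An optimal schedule: Thu-PM→Osei, Fri-AM→Osei, Fri-PM→Haddad, Sat-AM→Jules, Sat-PM→Haddad.
Total: 19 + 19 + 16 + 21 + 16 = €91.

€91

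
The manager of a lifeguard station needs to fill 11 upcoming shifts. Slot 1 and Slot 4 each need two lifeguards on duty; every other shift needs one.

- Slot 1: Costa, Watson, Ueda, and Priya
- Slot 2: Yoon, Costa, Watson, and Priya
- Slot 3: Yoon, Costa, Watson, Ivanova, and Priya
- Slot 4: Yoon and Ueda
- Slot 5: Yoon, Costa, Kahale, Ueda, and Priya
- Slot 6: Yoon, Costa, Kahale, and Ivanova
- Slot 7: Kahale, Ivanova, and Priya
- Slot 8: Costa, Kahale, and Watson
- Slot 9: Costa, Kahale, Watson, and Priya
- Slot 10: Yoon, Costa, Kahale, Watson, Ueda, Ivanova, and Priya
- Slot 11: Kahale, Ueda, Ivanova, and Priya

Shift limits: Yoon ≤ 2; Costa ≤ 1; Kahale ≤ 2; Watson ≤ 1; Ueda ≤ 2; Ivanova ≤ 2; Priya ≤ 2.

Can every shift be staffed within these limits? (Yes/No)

No

Total capacity is 2+1+2+1+2+2+2 = 12 but 13 worker-slots are needed — infeasible.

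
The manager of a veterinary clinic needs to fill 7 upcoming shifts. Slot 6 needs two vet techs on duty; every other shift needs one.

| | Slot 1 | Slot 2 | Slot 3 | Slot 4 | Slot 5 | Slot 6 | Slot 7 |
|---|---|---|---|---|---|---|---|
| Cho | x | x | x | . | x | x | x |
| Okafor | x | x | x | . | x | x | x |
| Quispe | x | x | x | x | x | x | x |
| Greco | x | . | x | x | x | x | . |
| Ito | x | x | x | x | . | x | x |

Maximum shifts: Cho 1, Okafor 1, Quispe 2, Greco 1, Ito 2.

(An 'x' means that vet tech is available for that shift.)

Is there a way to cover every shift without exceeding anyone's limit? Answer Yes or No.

Total capacity is 1+1+2+1+2 = 7 but 8 worker-slots are needed — infeasible.

No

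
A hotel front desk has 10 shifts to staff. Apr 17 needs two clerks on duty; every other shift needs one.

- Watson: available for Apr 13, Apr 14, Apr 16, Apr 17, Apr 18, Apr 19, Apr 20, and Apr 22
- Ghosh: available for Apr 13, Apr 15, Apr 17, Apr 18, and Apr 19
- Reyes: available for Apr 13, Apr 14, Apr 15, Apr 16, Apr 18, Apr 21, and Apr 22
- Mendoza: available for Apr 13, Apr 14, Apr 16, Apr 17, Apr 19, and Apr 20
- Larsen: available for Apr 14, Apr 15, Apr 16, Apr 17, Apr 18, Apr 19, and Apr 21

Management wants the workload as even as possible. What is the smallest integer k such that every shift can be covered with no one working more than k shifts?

With 5 clerks and 11 worker-slots to fill, someone must work at least ⌈11/5⌉ = 3 shifts, so k ≥ 3.
k = 3 works: Apr 13→Watson, Apr 14→Reyes, Apr 15→Ghosh, Apr 16→Reyes, Apr 17→Mendoza+Larsen, Apr 18→Ghosh, Apr 19→Ghosh, Apr 20→Watson, Apr 21→Reyes, Apr 22→Watson.
Loads: Watson 3, Ghosh 3, Reyes 3, Mendoza 1, Larsen 1 — all ≤ 3.

3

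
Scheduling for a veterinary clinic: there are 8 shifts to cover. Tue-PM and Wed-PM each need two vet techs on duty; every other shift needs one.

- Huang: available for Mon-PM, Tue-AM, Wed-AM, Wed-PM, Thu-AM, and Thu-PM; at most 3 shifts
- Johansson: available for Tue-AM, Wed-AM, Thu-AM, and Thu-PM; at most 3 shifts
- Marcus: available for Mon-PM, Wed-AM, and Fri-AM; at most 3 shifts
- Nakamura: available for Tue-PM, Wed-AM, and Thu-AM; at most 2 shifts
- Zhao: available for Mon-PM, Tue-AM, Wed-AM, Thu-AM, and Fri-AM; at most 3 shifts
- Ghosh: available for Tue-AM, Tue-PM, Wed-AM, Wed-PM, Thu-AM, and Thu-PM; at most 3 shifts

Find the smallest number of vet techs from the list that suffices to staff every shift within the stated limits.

4

10 slots to fill and no one can take more than 3, so at least ⌈10/3⌉ = 4 vet techs are needed.
Huang, Marcus, Nakamura, and Ghosh alone can cover everything: Mon-PM→Huang, Tue-AM→Huang, Tue-PM→Nakamura+Ghosh, Wed-AM→Marcus, Wed-PM→Huang+Ghosh, Thu-AM→Nakamura, Thu-PM→Ghosh, Fri-AM→Marcus.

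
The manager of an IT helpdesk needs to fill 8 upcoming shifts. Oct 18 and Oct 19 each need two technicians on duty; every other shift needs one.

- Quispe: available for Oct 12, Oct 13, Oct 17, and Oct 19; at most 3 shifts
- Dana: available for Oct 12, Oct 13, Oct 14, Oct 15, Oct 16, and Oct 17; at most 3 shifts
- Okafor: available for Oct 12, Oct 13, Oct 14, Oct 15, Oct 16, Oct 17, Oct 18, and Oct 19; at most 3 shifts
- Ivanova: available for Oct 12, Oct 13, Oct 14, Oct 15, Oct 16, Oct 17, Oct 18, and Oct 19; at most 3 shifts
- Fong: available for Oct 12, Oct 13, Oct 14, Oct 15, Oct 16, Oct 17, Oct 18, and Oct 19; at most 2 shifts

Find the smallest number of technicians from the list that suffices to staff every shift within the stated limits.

4

10 slots to fill and no one can take more than 3, so at least ⌈10/3⌉ = 4 technicians are needed.
Quispe, Dana, Okafor, and Ivanova alone can cover everything: Oct 12→Quispe, Oct 13→Quispe, Oct 14→Dana, Oct 15→Dana, Oct 16→Dana, Oct 17→Okafor, Oct 18→Okafor+Ivanova, Oct 19→Quispe+Okafor.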